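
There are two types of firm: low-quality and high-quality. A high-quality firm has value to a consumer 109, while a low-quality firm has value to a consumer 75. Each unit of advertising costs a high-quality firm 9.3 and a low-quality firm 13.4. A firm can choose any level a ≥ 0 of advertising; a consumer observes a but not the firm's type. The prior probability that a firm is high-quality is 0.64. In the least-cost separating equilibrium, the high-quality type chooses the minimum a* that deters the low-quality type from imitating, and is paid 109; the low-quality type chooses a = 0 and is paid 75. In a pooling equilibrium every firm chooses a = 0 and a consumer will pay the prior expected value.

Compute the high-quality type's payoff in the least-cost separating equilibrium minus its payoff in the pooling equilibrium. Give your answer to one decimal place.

-11.4

Least-cost separating signal: a* solves 75 = 109 − 13.4·a*, so a* = (109 − 75)/13.4 ≈ 2.5373.
High-quality type's separating payoff: 109 − 9.3 × a* = 109 − 9.3 × (109 − 75)/13.4 = 109 − 316.2/13.4 ≈ 85.403.
Pooling payoff: 0.64 × 109 + 0.36 × 75 = 96.76.
Difference: 85.403 − 96.76 = -11.357, i.e. -11.4 to one decimal place.
The high-quality type would prefer the pooling outcome.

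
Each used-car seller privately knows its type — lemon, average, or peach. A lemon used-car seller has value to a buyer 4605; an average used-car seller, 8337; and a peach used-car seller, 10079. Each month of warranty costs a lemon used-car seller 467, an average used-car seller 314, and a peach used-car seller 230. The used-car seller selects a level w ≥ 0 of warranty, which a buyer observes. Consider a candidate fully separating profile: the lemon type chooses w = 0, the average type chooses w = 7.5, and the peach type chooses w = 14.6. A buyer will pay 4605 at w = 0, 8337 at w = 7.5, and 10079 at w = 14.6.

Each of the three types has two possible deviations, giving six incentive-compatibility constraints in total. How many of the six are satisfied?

5

Peach (own payoff 10079 − 230×14.6 = 6721): to w=0 gives 4605 → no gain ✓; to w=7.5 gives 8337 − 230×7.5 = 6612 → no gain ✓.
Average (own payoff 8337 − 314×7.5 = 5982): to w=0 gives 4605 → no gain ✓; to w=14.6 gives 10079 − 314×14.6 = 5494.6 → no gain ✓.
Lemon (own payoff 4605): to w=7.5 gives 8337 − 467×7.5 = 4834.5 → profitable ✗; to w=14.6 gives 10079 − 467×14.6 = 3260.8 → no gain ✓.
5 of the 6 constraints hold; not an equilibrium.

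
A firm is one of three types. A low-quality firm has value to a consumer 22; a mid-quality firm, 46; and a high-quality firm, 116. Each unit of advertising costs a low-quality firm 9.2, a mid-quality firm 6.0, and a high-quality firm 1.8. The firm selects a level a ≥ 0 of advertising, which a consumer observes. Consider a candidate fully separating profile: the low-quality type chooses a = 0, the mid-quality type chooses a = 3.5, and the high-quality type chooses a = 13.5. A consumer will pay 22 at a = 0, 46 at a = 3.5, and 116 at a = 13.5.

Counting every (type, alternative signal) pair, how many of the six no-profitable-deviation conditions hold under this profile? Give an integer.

5

Mid-quality (own payoff 46 − 6.0×3.5 = 25): to a=0 gives 22 → no gain ✓; to a=13.5 gives 116 − 6.0×13.5 = 35 → profitable ✗.
High-quality (own payoff 116 − 1.8×13.5 = 91.7): to a=0 gives 22 → no gain ✓; to a=3.5 gives 46 − 1.8×3.5 = 39.7 → no gain ✓.
Low-quality (own payoff 22): to a=3.5 gives 46 − 9.2×3.5 = 13.8 → no gain ✓; to a=13.5 gives 116 − 9.2×13.5 = -8.2 → no gain ✓.
5 of the 6 constraints hold; not an equilibrium.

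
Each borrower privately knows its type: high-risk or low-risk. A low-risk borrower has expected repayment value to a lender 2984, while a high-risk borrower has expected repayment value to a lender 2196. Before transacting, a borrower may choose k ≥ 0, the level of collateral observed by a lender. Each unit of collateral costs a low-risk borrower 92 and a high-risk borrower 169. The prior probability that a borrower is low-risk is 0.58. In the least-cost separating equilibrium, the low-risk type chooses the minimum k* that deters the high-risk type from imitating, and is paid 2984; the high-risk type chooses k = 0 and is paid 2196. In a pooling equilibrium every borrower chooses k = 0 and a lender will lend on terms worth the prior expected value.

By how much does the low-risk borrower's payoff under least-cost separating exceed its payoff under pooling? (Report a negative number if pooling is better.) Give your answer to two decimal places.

-98.01

Least-cost separating signal: k* solves 2196 = 2984 − 169·k*, so k* = (2984 − 2196)/169 ≈ 4.6627.
Low-risk type's separating payoff: 2984 − 92 × k* = 2984 − 92 × (2984 − 2196)/169 = 2984 − 72496/169 ≈ 2555.0296.
Pooling payoff: 0.58 × 2984 + 0.42 × 2196 = 2653.04.
Difference: 2555.0296 − 2653.04 = -98.0104, i.e. -98.01 to two decimal places.
The low-risk type would prefer the pooling outcome.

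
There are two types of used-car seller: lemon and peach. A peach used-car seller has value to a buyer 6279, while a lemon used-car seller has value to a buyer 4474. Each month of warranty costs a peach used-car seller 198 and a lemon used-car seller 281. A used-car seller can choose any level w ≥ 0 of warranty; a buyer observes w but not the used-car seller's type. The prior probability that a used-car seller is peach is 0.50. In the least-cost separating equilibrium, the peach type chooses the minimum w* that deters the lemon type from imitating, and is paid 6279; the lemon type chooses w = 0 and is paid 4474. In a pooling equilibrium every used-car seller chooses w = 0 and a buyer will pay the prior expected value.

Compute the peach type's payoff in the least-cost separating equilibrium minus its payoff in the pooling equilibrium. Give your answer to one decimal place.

Least-cost separating signal: w* solves 4474 = 6279 − 281·w*, so w* = (6279 − 4474)/281 ≈ 6.4235.
Peach type's separating payoff: 6279 − 198 × w* = 6279 − 198 × (6279 − 4474)/281 = 6279 − 357390/281 ≈ 5007.149.
Pooling payoff: 0.50 × 6279 + 0.50 × 4474 = 5376.5.
Difference: 5007.149 − 5376.5 = -369.351, i.e. -369.4 to one decimal place.
The peach type would prefer the pooling outcome.

-369.4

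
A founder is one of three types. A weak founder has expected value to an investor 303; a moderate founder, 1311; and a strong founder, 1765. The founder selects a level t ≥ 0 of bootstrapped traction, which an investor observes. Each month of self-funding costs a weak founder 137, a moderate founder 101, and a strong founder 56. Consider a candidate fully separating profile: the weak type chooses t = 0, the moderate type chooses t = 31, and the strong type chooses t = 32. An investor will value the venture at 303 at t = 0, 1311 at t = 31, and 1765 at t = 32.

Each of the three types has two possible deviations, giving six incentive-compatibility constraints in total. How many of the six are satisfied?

Strong (own payoff 1765 − 56×32 = -27): to t=0 gives 303 → profitable ✗; to t=31 gives 1311 − 56×31 = -425 → no gain ✓.
Weak (own payoff 303): to t=31 gives 1311 − 137×31 = -2936 → no gain ✓; to t=32 gives 1765 − 137×32 = -2619 → no gain ✓.
Moderate (own payoff 1311 − 101×31 = -1820): to t=0 gives 303 → profitable ✗; to t=32 gives 1765 − 101×32 = -1467 → profitable ✗.
3 of the 6 constraints hold; not an equilibrium.

3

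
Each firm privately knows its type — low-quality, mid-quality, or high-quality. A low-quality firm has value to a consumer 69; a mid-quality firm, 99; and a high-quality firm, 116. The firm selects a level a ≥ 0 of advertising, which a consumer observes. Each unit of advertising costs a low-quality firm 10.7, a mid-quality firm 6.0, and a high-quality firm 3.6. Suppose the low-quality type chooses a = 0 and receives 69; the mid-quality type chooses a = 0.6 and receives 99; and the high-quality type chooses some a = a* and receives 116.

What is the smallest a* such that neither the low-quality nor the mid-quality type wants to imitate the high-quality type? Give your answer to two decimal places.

4.39

Low-quality type (on-path payoff 69) won't mimic when 69 ≥ 116 − 10.7·a*, i.e. a* ≥ 4.39.
Mid-quality type (on-path payoff 99 − 6.0×0.6 = 95.4) won't mimic when 95.4 ≥ 116 − 6.0·a*, i.e. a* ≥ 3.43.
Both must hold, so a* = max(4.39, 3.43) = 4.39. The low-quality type's constraint binds.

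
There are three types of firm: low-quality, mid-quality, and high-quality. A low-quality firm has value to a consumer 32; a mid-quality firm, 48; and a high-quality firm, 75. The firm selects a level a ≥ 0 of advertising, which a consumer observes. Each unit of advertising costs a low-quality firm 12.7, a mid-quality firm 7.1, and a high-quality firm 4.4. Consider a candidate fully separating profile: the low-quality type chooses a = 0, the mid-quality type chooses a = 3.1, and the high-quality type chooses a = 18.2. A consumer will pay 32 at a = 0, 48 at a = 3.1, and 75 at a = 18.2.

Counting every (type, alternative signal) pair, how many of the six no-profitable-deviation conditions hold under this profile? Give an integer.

3

Mid-quality (own payoff 48 − 7.1×3.1 = 25.99): to a=0 gives 32 → profitable ✗; to a=18.2 gives 75 − 7.1×18.2 = -54.22 → no gain ✓.
High-quality (own payoff 75 − 4.4×18.2 = -5.08): to a=0 gives 32 → profitable ✗; to a=3.1 gives 48 − 4.4×3.1 = 34.36 → profitable ✗.
Low-quality (own payoff 32): to a=3.1 gives 48 − 12.7×3.1 = 8.63 → no gain ✓; to a=18.2 gives 75 − 12.7×18.2 = -156.14 → no gain ✓.
3 of the 6 constraints hold; not an equilibrium.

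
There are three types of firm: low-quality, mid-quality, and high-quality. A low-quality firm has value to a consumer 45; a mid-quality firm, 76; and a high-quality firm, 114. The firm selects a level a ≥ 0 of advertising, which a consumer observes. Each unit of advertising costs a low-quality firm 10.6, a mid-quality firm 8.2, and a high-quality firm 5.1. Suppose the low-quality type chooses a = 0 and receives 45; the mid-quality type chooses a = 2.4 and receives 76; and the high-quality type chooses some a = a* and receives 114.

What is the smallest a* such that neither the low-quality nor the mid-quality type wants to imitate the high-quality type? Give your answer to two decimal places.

7.03

Mid-quality type (on-path payoff 76 − 8.2×2.4 = 56.32) won't mimic when 56.32 ≥ 114 − 8.2·a*, i.e. a* ≥ 7.03.
Low-quality type (on-path payoff 45) won't mimic when 45 ≥ 114 − 10.6·a*, i.e. a* ≥ 6.51.
Both must hold, so a* = max(6.51, 7.03) = 7.03. The mid-quality type's constraint binds.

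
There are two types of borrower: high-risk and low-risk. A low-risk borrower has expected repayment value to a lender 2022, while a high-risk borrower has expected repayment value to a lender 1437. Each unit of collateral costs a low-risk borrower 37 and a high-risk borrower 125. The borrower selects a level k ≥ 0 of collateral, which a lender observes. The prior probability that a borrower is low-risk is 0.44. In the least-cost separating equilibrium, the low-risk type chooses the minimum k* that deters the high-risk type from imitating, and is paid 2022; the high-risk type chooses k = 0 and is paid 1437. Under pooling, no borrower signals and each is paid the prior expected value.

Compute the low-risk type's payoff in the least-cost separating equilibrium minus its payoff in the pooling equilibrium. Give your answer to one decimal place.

Least-cost separating signal: k* solves 1437 = 2022 − 125·k*, so k* = (2022 − 1437)/125 = 4.68.
Low-risk type's separating payoff: 2022 − 37 × k* = 2022 − 37 × (2022 − 1437)/125 = 2022 − 21645/125 = 1848.84.
Pooling payoff: 0.44 × 2022 + 0.56 × 1437 = 1694.4.
Difference: 1848.84 − 1694.4 = 154.44, i.e. 154.4 to one decimal place.
The low-risk type prefers to separate.

154.4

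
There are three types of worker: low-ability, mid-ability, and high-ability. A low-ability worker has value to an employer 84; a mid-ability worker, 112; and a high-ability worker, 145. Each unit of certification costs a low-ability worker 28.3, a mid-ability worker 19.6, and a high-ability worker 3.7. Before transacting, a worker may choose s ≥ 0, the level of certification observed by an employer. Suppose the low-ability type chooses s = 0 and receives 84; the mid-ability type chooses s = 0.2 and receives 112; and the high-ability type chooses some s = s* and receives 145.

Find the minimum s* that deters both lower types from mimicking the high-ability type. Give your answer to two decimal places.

2.16

Low-ability type (on-path payoff 84) won't mimic when 84 ≥ 145 − 28.3·s*, i.e. s* ≥ 2.16.
Mid-ability type (on-path payoff 112 − 19.6×0.2 = 108.08) won't mimic when 108.08 ≥ 145 − 19.6·s*, i.e. s* ≥ 1.88.
Both must hold, so s* = max(2.16, 1.88) = 2.16. The low-ability type's constraint binds.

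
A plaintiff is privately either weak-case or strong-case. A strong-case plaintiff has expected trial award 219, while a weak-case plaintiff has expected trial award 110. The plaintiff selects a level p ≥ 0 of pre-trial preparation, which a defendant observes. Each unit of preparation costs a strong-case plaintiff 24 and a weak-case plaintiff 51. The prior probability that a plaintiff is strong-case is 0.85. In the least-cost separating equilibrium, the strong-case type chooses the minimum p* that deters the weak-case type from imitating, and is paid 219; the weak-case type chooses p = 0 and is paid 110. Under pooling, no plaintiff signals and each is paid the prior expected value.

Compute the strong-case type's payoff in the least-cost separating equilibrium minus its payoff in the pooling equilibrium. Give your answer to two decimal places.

-34.94

Least-cost separating signal: p* solves 110 = 219 − 51·p*, so p* = (219 − 110)/51 ≈ 2.1373.
Strong-case type's separating payoff: 219 − 24 × p* = 219 − 24 × (219 − 110)/51 = 219 − 2616/51 ≈ 167.7059.
Pooling payoff: 0.85 × 219 + 0.15 × 110 = 202.65.
Difference: 167.7059 − 202.65 = -34.9441, i.e. -34.94 to two decimal places.
The strong-case type would prefer the pooling outcome.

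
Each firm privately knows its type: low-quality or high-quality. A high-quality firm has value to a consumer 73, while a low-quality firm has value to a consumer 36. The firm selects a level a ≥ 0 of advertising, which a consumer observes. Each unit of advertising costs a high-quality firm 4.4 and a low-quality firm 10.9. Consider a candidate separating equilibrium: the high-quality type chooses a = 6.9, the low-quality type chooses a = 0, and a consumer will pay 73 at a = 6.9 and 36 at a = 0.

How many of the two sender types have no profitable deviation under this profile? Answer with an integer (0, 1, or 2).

2

Low-quality type: stay at 0 → 36; mimic → 73 − 10.9 × 6.9 = -2.21. IC holds (36 ≥ -2.21).
High-quality type: signal → 73 − 4.4 × 6.9 = 42.64; deviate to 0 → 36. IC holds (42.64 ≥ 36).
2 of 2 constraints hold, so this is a separating equilibrium.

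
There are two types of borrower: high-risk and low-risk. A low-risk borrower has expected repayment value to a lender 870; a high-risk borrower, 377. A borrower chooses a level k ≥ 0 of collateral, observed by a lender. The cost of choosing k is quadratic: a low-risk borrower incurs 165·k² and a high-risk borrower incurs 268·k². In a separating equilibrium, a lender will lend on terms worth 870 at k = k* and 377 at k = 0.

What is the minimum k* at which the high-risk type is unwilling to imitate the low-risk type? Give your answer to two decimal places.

The high-risk type at k = 0 receives 377; imitating at k* yields 870 − 268·k*².
Indifference: 377 = 870 − 268·k*², so k*² = (870 − 377) / 268 ≈ 1.8396.
k* = √1.8396 ≈ 1.36.

1.36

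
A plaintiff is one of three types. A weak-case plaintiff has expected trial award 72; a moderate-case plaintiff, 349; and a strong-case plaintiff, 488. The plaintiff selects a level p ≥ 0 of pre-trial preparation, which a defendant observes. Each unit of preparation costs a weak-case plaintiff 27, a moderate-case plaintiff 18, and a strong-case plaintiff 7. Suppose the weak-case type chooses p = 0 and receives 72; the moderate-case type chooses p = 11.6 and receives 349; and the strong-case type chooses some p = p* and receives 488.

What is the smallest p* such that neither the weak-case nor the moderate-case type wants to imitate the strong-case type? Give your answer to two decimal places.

19.32

Weak-case type (on-path payoff 72) won't mimic when 72 ≥ 488 − 27·p*, i.e. p* ≥ 15.41.
Moderate-case type (on-path payoff 349 − 18×11.6 = 140.2) won't mimic when 140.2 ≥ 488 − 18·p*, i.e. p* ≥ 19.32.
Both must hold, so p* = max(15.41, 19.32) = 19.32. The moderate-case type's constraint binds.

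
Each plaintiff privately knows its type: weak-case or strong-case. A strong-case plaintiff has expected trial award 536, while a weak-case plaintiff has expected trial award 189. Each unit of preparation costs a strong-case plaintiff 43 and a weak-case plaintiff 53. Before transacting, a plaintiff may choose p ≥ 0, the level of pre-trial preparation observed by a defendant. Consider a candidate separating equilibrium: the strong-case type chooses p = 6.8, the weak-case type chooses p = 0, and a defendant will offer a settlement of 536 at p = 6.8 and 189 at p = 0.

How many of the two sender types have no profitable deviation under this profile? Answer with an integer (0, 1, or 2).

Weak-case type: stay at 0 → 189; mimic → 536 − 53 × 6.8 = 175.6. IC holds (189 ≥ 175.6).
Strong-case type: signal → 536 − 43 × 6.8 = 243.6; deviate to 0 → 189. IC holds (243.6 ≥ 189).
2 of 2 constraints hold, so this is a separating equilibrium.

2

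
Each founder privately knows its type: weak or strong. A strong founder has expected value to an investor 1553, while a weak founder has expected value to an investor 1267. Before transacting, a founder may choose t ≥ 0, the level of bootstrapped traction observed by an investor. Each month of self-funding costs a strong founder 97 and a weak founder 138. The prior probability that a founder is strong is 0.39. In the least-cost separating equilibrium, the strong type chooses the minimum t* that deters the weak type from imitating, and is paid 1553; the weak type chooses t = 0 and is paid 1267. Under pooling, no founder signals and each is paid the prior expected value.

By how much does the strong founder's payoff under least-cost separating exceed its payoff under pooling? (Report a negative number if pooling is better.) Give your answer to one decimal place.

-26.6

Least-cost separating signal: t* solves 1267 = 1553 − 138·t*, so t* = (1553 − 1267)/138 ≈ 2.0725.
Strong type's separating payoff: 1553 − 97 × t* = 1553 − 97 × (1553 − 1267)/138 = 1553 − 27742/138 ≈ 1351.971.
Pooling payoff: 0.39 × 1553 + 0.61 × 1267 = 1378.54.
Difference: 1351.971 − 1378.54 = -26.569, i.e. -26.6 to one decimal place.
The strong type would prefer the pooling outcome.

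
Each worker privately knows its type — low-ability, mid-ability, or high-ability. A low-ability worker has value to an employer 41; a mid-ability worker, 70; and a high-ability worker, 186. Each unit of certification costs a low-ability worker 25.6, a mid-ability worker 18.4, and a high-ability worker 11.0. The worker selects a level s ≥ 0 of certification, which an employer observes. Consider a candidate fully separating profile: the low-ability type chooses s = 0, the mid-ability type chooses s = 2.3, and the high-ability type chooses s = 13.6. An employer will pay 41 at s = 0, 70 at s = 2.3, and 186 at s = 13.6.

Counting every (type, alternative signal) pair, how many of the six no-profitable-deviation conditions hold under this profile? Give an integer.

Mid-ability (own payoff 70 − 18.4×2.3 = 27.68): to s=0 gives 41 → profitable ✗; to s=13.6 gives 186 − 18.4×13.6 = -64.24 → no gain ✓.
Low-ability (own payoff 41): to s=2.3 gives 70 − 25.6×2.3 = 11.12 → no gain ✓; to s=13.6 gives 186 − 25.6×13.6 = -162.16 → no gain ✓.
High-ability (own payoff 186 − 11.0×13.6 = 36.4): to s=0 gives 41 → profitable ✗; to s=2.3 gives 70 − 11.0×2.3 = 44.7 → profitable ✗.
3 of the 6 constraints hold; not an equilibrium.

3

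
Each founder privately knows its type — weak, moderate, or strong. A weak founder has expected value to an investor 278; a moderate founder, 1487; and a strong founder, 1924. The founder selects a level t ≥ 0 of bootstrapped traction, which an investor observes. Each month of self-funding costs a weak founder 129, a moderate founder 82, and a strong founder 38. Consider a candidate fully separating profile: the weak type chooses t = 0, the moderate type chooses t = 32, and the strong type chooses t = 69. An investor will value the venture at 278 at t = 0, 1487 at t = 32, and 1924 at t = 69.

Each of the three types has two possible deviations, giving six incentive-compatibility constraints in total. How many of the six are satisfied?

3

Weak (own payoff 278): to t=32 gives 1487 − 129×32 = -2641 → no gain ✓; to t=69 gives 1924 − 129×69 = -6977 → no gain ✓.
Moderate (own payoff 1487 − 82×32 = -1137): to t=0 gives 278 → profitable ✗; to t=69 gives 1924 − 82×69 = -3734 → no gain ✓.
Strong (own payoff 1924 − 38×69 = -698): to t=0 gives 278 → profitable ✗; to t=32 gives 1487 − 38×32 = 271 → profitable ✗.
3 of the 6 constraints hold; not an equilibrium.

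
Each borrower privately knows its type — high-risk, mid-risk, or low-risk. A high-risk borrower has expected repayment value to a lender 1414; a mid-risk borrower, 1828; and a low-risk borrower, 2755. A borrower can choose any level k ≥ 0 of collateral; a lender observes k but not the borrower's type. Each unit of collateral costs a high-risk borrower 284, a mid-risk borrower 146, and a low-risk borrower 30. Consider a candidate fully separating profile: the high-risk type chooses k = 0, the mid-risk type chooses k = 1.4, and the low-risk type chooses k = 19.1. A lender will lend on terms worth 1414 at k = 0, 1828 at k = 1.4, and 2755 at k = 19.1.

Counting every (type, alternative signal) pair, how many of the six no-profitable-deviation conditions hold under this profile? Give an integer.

High-risk (own payoff 1414): to k=1.4 gives 1828 − 284×1.4 = 1430.4 → profitable ✗; to k=19.1 gives 2755 − 284×19.1 = -2669.4 → no gain ✓.
Mid-risk (own payoff 1828 − 146×1.4 = 1623.6): to k=0 gives 1414 → no gain ✓; to k=19.1 gives 2755 − 146×19.1 = -33.6 → no gain ✓.
Low-risk (own payoff 2755 − 30×19.1 = 2182): to k=0 gives 1414 → no gain ✓; to k=1.4 gives 1828 − 30×1.4 = 1786 → no gain ✓.
5 of the 6 constraints hold; not an equilibrium.

5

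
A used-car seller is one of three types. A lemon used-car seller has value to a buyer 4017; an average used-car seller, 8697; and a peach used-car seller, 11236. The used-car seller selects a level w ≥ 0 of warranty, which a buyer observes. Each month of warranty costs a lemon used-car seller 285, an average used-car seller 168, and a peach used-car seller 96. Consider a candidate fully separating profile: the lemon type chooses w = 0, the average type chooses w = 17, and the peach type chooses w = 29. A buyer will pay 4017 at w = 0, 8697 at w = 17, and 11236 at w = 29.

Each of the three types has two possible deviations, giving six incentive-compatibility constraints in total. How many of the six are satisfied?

Lemon (own payoff 4017): to w=17 gives 8697 − 285×17 = 3852 → no gain ✓; to w=29 gives 11236 − 285×29 = 2971 → no gain ✓.
Average (own payoff 8697 − 168×17 = 5841): to w=0 gives 4017 → no gain ✓; to w=29 gives 11236 − 168×29 = 6364 → profitable ✗.
Peach (own payoff 11236 − 96×29 = 8452): to w=0 gives 4017 → no gain ✓; to w=17 gives 8697 − 96×17 = 7065 → no gain ✓.
5 of the 6 constraints hold; not an equilibrium.

5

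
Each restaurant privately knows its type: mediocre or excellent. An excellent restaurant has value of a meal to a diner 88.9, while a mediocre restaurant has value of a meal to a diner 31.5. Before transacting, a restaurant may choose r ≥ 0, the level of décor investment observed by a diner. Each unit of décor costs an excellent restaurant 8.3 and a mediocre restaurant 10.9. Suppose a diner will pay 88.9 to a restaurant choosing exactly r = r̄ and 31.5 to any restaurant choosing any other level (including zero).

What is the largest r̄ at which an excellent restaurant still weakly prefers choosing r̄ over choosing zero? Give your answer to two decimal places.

Choosing r̄ yields the excellent type 88.9 − 8.3·r̄; choosing zero yields 31.5.
The excellent type is indifferent at 88.9 − 8.3·r̄ = 31.5, i.e. r̄ = (88.9 − 31.5) / 8.3 ≈ 6.92.
For any r̄ above 6.92 the excellent type would rather pool at zero, so separation collapses.

6.92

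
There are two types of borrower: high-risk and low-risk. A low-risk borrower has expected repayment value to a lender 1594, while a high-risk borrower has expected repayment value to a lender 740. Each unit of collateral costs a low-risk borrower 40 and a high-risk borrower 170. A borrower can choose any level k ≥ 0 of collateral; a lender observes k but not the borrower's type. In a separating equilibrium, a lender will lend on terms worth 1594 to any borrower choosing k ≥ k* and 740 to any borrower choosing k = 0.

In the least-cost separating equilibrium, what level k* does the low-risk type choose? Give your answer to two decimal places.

A high-risk borrower choosing k = 0 receives 740.
Imitating at k* instead would pay 1594 at cost 170·k*, netting 1594 − 170·k*.
Indifference: 740 = 1594 − 170·k*, so k* = (1594 − 740) / 170 ≈ 5.02.
At k* the high-risk type's incentive constraint just binds; the low-risk type strictly prefers k* since its per-unit cost is lower.

5.02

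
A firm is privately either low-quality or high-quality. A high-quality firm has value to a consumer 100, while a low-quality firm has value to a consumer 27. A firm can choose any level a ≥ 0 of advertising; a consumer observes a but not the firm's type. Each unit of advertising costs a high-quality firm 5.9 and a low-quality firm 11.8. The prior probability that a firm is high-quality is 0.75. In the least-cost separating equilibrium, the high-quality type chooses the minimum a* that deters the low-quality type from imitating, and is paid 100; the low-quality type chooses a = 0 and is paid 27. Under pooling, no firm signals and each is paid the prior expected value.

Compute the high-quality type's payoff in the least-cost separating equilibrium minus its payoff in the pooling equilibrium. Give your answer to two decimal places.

Least-cost separating signal: a* solves 27 = 100 − 11.8·a*, so a* = (100 − 27)/11.8 ≈ 6.1864.
High-quality type's separating payoff: 100 − 5.9 × a* = 100 − 5.9 × (100 − 27)/11.8 = 100 − 430.7/11.8 = 63.5.
Pooling payoff: 0.75 × 100 + 0.25 × 27 = 81.75.
Difference: 63.5 − 81.75 = -18.25.
The high-quality type would prefer the pooling outcome.

-18.25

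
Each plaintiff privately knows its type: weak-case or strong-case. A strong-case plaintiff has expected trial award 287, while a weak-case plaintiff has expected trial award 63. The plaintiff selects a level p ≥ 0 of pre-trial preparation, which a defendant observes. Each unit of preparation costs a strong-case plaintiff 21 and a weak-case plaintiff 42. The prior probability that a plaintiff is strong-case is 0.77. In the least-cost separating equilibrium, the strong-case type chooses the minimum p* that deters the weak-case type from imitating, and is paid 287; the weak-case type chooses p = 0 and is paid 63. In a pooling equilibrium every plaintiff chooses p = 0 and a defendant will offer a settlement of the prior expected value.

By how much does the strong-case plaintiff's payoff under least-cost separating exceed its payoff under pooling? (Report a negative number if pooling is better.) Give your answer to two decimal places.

-60.48

Least-cost separating signal: p* solves 63 = 287 − 42·p*, so p* = (287 − 63)/42 ≈ 5.3333.
Strong-case type's separating payoff: 287 − 21 × p* = 287 − 21 × (287 − 63)/42 = 287 − 4704/42 = 175.
Pooling payoff: 0.77 × 287 + 0.23 × 63 = 235.48.
Difference: 175 − 235.48 = -60.48.
The strong-case type would prefer the pooling outcome.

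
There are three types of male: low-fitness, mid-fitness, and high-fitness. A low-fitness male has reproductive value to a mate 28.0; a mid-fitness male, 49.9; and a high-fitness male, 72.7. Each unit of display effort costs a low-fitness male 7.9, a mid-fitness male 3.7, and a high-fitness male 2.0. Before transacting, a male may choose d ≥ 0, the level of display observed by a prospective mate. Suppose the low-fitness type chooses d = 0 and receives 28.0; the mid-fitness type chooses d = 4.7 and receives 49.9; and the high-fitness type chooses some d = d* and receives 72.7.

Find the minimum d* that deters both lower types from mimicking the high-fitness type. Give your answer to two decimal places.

10.86

Low-fitness type (on-path payoff 28.0) won't mimic when 28.0 ≥ 72.7 − 7.9·d*, i.e. d* ≥ 5.66.
Mid-fitness type (on-path payoff 49.9 − 3.7×4.7 = 32.51) won't mimic when 32.51 ≥ 72.7 − 3.7·d*, i.e. d* ≥ 10.86.
Both must hold, so d* = max(5.66, 10.86) = 10.86. The mid-fitness type's constraint binds.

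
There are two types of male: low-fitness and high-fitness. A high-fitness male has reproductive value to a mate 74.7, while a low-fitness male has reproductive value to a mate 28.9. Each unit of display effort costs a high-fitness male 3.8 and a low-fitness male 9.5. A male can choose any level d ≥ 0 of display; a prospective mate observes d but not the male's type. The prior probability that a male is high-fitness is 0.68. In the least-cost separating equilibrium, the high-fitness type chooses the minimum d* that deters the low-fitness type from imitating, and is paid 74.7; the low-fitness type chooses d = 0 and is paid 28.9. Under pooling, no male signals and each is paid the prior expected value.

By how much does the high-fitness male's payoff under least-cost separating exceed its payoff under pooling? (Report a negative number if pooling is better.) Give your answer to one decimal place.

-3.7

Least-cost separating signal: d* solves 28.9 = 74.7 − 9.5·d*, so d* = (74.7 − 28.9)/9.5 ≈ 4.8211.
High-fitness type's separating payoff: 74.7 − 3.8 × d* = 74.7 − 3.8 × (74.7 − 28.9)/9.5 = 74.7 − 174.04/9.5 = 56.38.
Pooling payoff: 0.68 × 74.7 + 0.32 × 28.9 = 60.044.
Difference: 56.38 − 60.044 = -3.664, i.e. -3.7 to one decimal place.
The high-fitness type would prefer the pooling outcome.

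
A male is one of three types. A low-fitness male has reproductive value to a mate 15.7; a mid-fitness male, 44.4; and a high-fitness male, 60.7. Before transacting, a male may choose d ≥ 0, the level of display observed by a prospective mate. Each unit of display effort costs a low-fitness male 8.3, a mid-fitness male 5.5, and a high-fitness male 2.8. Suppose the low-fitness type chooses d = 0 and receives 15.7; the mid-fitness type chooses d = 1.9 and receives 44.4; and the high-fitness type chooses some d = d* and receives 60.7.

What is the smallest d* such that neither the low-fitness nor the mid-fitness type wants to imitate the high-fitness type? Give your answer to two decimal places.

5.42

Mid-fitness type (on-path payoff 44.4 − 5.5×1.9 = 33.95) won't mimic when 33.95 ≥ 60.7 − 5.5·d*, i.e. d* ≥ 4.86.
Low-fitness type (on-path payoff 15.7) won't mimic when 15.7 ≥ 60.7 − 8.3·d*, i.e. d* ≥ 5.42.
Both must hold, so d* = max(5.42, 4.86) = 5.42. The low-fitness type's constraint binds.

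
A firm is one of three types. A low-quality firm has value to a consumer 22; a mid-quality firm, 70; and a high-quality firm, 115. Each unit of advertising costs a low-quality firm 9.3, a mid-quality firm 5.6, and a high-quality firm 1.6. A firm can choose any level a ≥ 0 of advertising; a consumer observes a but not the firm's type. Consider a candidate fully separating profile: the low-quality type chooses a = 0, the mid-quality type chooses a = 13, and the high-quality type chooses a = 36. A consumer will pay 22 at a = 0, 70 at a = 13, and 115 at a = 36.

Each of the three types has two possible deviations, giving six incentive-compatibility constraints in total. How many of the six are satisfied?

Mid-quality (own payoff 70 − 5.6×13 = -2.8): to a=0 gives 22 → profitable ✗; to a=36 gives 115 − 5.6×36 = -86.6 → no gain ✓.
High-quality (own payoff 115 − 1.6×36 = 57.4): to a=0 gives 22 → no gain ✓; to a=13 gives 70 − 1.6×13 = 49.2 → no gain ✓.
Low-quality (own payoff 22): to a=13 gives 70 − 9.3×13 = -50.9 → no gain ✓; to a=36 gives 115 − 9.3×36 = -219.8 → no gain ✓.
5 of the 6 constraints hold; not an equilibrium.

5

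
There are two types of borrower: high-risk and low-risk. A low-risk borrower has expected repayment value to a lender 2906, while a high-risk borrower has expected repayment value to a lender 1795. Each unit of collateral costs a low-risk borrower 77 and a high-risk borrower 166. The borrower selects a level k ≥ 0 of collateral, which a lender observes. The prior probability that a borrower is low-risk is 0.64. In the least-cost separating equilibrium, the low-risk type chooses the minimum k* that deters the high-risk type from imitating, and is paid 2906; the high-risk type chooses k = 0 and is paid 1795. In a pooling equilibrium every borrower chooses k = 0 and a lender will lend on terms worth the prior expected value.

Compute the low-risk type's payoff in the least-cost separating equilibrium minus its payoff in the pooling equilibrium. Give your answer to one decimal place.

-115.4

Least-cost separating signal: k* solves 1795 = 2906 − 166·k*, so k* = (2906 − 1795)/166 ≈ 6.6928.
Low-risk type's separating payoff: 2906 − 77 × k* = 2906 − 77 × (2906 − 1795)/166 = 2906 − 85547/166 ≈ 2390.657.
Pooling payoff: 0.64 × 2906 + 0.36 × 1795 = 2506.04.
Difference: 2390.657 − 2506.04 = -115.383, i.e. -115.4 to one decimal place.
The low-risk type would prefer the pooling outcome.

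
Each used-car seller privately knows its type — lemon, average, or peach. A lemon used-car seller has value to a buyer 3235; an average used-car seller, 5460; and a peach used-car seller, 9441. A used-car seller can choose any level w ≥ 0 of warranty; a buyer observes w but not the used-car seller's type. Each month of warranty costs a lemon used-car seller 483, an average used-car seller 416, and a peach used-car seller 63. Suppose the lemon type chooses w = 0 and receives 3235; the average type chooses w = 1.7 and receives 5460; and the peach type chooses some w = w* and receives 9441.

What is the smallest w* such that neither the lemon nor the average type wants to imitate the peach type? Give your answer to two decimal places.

12.85

Average type (on-path payoff 5460 − 416×1.7 = 4752.8) won't mimic when 4752.8 ≥ 9441 − 416·w*, i.e. w* ≥ 11.27.
Lemon type (on-path payoff 3235) won't mimic when 3235 ≥ 9441 − 483·w*, i.e. w* ≥ 12.85.
Both must hold, so w* = max(12.85, 11.27) = 12.85. The lemon type's constraint binds.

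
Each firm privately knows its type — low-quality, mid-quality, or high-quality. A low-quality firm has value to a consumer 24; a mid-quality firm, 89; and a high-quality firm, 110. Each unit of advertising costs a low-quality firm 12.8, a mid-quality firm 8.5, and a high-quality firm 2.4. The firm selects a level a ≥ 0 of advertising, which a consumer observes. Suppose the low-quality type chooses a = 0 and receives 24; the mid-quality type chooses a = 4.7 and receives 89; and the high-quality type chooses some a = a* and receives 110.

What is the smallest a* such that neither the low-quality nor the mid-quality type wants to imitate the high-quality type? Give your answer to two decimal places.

7.17

Low-quality type (on-path payoff 24) won't mimic when 24 ≥ 110 − 12.8·a*, i.e. a* ≥ 6.72.
Mid-quality type (on-path payoff 89 − 8.5×4.7 = 49.05) won't mimic when 49.05 ≥ 110 − 8.5·a*, i.e. a* ≥ 7.17.
Both must hold, so a* = max(6.72, 7.17) = 7.17. The mid-quality type's constraint binds.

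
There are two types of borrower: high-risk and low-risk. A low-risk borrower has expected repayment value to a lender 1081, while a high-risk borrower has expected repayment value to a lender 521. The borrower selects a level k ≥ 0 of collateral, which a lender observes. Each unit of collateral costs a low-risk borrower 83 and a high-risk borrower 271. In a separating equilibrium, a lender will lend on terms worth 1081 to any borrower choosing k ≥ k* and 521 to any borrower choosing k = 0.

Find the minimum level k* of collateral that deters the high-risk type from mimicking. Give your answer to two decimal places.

2.07

A high-risk borrower choosing k = 0 receives 521.
Imitating at k* instead would pay 1081 at cost 271·k*, netting 1081 − 271·k*.
Indifference: 521 = 1081 − 271·k*, so k* = (1081 − 521) / 271 ≈ 2.07.
At k* the high-risk type's incentive constraint just binds; the low-risk type strictly prefers k* since its per-unit cost is lower.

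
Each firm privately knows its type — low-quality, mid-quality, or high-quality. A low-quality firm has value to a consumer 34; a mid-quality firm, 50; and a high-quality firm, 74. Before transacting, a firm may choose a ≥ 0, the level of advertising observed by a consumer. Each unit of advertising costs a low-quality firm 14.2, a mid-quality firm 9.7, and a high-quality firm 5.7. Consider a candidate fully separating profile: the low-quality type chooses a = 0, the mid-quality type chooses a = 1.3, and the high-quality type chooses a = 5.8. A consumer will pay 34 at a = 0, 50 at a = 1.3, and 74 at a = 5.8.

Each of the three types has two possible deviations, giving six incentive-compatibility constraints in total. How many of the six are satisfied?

High-quality (own payoff 74 − 5.7×5.8 = 40.94): to a=0 gives 34 → no gain ✓; to a=1.3 gives 50 − 5.7×1.3 = 42.59 → profitable ✗.
Mid-quality (own payoff 50 − 9.7×1.3 = 37.39): to a=0 gives 34 → no gain ✓; to a=5.8 gives 74 − 9.7×5.8 = 17.74 → no gain ✓.
Low-quality (own payoff 34): to a=1.3 gives 50 − 14.2×1.3 = 31.54 → no gain ✓; to a=5.8 gives 74 − 14.2×5.8 = -8.36 → no gain ✓.
5 of the 6 constraints hold; not an equilibrium.

5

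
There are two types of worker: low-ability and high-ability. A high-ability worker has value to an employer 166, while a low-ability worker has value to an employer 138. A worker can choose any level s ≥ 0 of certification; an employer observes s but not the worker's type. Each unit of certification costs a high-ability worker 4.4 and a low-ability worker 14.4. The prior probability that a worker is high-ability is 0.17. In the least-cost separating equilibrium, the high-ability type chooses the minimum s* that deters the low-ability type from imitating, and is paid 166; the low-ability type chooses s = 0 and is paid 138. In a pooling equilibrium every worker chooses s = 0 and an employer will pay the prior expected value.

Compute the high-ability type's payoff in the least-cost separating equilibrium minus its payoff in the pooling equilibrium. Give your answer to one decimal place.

14.7

Least-cost separating signal: s* solves 138 = 166 − 14.4·s*, so s* = (166 − 138)/14.4 ≈ 1.9444.
High-ability type's separating payoff: 166 − 4.4 × s* = 166 − 4.4 × (166 − 138)/14.4 = 166 − 123.2/14.4 ≈ 157.444.
Pooling payoff: 0.17 × 166 + 0.83 × 138 = 142.76.
Difference: 157.444 − 142.76 = 14.684, i.e. 14.7 to one decimal place.
The high-ability type prefers to separate.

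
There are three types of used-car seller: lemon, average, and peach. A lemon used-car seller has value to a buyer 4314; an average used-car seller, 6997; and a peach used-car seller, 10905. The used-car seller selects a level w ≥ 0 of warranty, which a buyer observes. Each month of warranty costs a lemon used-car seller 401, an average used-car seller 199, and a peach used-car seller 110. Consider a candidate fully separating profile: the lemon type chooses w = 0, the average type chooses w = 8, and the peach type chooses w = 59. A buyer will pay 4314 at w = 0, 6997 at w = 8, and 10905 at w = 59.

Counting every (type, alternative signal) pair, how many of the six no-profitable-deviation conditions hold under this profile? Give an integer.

Peach (own payoff 10905 − 110×59 = 4415): to w=0 gives 4314 → no gain ✓; to w=8 gives 6997 − 110×8 = 6117 → profitable ✗.
Average (own payoff 6997 − 199×8 = 5405): to w=0 gives 4314 → no gain ✓; to w=59 gives 10905 − 199×59 = -836 → no gain ✓.
Lemon (own payoff 4314): to w=8 gives 6997 − 401×8 = 3789 → no gain ✓; to w=59 gives 10905 − 401×59 = -12754 → no gain ✓.
5 of the 6 constraints hold; not an equilibrium.

5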